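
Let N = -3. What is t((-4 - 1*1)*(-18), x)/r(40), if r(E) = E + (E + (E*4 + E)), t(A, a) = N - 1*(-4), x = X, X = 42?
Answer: 1/280 ≈ 0.0035714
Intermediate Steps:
x = 42
t(A, a) = 1 (t(A, a) = -3 - 1*(-4) = -3 + 4 = 1)
r(E) = 7*E (r(E) = E + (E + (4*E + E)) = E + (E + 5*E) = E + 6*E = 7*E)
t((-4 - 1*1)*(-18), x)/r(40) = 1/(7*40) = 1/280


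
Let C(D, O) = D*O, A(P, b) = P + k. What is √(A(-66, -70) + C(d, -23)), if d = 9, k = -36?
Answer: I*√309 ≈ 17.578*I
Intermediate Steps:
A(P, b) = -36 + P (A(P, b) = P - 36 = -36 + P)
√(A(-66, -70) + C(d, -23)) = √((-36 - 66) + 9*(-23)) = √(-102 - 207) = √(-309) = I*√309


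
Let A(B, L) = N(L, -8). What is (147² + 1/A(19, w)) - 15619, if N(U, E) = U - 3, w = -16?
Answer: 113809/19 ≈ 5989.9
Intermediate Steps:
N(U, E) = -3 + U
A(B, L) = -3 + L
(147² + 1/A(19, w)) - 15619 = (147² + 1/(-3 - 16)) - 15619 = (21609 + 1/(-19)) - 15619 = (21609 - 1/19) - 15619 = 410570/19 - 15619 = 113809/19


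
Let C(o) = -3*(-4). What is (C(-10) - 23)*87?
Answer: -957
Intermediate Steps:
C(o) = 12
(C(-10) - 23)*87 = (12 - 23)*87 = -11*87 = -957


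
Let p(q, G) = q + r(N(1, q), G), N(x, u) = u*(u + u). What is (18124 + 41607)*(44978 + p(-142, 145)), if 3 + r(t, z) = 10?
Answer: 2678517233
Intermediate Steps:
N(x, u) = 2*u² (N(x, u) = u*(2*u) = 2*u²)
r(t, z) = 7 (r(t, z) = -3 + 10 = 7)
p(q, G) = 7 + q (p(q, G) = q + 7 = 7 + q)
(18124 + 41607)*(44978 + p(-142, 145)) = (18124 + 41607)*(44978 + (7 - 142)) = 59731*(44978 - 135) = 59731*44843 = 2678517233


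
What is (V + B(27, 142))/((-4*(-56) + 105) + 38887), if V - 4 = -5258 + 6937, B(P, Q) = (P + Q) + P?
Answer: 1879/39216 ≈ 0.047914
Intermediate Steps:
B(P, Q) = Q + 2*P
V = 1683 (V = 4 + (-5258 + 6937) = 4 + 1679 = 1683)
(V + B(27, 142))/((-4*(-56) + 105) + 38887) = (1683 + (142 + 2*27))/((-4*(-56) + 105) + 38887) = (1683 + (142 + 54))/((224 + 105) + 38887) = (1683 + 196)/(329 + 38887) = 1879/39216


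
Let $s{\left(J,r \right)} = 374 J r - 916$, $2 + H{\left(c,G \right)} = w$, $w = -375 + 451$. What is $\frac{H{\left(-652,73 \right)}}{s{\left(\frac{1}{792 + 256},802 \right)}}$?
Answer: $- \frac{19388}{165005} \approx -0.1175$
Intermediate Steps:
$w = 76$
$H{\left(c,G \right)} = 74$ ($H{\left(c,G \right)} = -2 + 76 = 74$)
$s{\left(J,r \right)} = -916 + 374 J r$ ($s{\left(J,r \right)} = 374 J r - 916 = -916 + 374 J r$)
$\frac{H{\left(-652,73 \right)}}{s{\left(\frac{1}{792 + 256},802 \right)}} = \frac{74}{-916 + 374 \frac{1}{792 + 256} \cdot 802} = \frac{74}{-916 + 374 \cdot \frac{1}{1048} \cdot 802} = \frac{74}{-916 + \frac{74987}{262}} = \frac{74}{- \frac{165005}{262}} = 74 \left(- \frac{262}{165005}\right) = - \frac{19388}{165005}$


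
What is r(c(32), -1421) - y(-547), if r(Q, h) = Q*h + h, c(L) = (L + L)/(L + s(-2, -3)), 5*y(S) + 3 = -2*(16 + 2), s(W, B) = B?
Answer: -22746/5 ≈ -4549.2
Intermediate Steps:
y(S) = -39/5 (y(S) = -3/5 + (-2*(16 + 2))/5 = -3/5 + (-2*18)/5 = -3/5 + (1/5)*(-36) = -3/5 - 36/5 = -39/5)
c(L) = 2*L/(-3 + L) (c(L) = (L + L)/(L - 3) = (2*L)/(-3 + L) = 2*L/(-3 + L))
r(Q, h) = h + Q*h
r(c(32), -1421) - y(-547) = -1421*(1 + 2*32/(-3 + 32)) - 1*(-39/5) = -1421*(1 + 2*32/29) + 39/5 = -1421*(1 + 2*32*(1/29)) + 39/5 = -1421*(1 + 64/29) + 39/5 = -1421*93/29 + 39/5 = -4557 + 39/5 = -22746/5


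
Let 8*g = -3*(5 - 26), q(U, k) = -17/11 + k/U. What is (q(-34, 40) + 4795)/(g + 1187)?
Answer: 7169248/1787533 ≈ 4.0107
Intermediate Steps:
q(U, k) = -17/11 + k/U (q(U, k) = -17*1/11 + k/U = -17/11 + k/U)
g = 63/8 (g = (-3*(5 - 26))/8 = (-3*(-21))/8 = (⅛)*63 = 63/8 ≈ 7.8750)
(q(-34, 40) + 4795)/(g + 1187) = ((-17/11 + 40/(-34)) + 4795)/(63/8 + 1187) = ((-17/11 + 40*(-1/34)) + 4795)/(9559/8) = ((-17/11 - 20/17) + 4795)*(8/9559) = (-509/187 + 4795)*(8/9559) = (896156/187)*(8/9559) = 7169248/1787533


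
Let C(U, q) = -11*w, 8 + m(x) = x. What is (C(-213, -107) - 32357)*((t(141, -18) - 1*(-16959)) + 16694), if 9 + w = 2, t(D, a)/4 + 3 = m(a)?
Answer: -1082574360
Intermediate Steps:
m(x) = -8 + x
t(D, a) = -44 + 4*a (t(D, a) = -12 + 4*(-8 + a) = -12 + (-32 + 4*a) = -44 + 4*a)
w = -7 (w = -9 + 2 = -7)
C(U, q) = 77 (C(U, q) = -11*(-7) = 77)
(C(-213, -107) - 32357)*((t(141, -18) - 1*(-16959)) + 16694) = (77 - 32357)*(((-44 + 4*(-18)) - 1*(-16959)) + 16694) = -32280*(((-44 - 72) + 16959) + 16694) = -32280*((-116 + 16959) + 16694) = -32280*(16843 + 16694) = -32280*33537 = -1082574360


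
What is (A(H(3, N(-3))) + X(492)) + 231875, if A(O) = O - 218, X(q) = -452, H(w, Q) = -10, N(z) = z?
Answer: 231195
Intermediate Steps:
A(O) = -218 + O
(A(H(3, N(-3))) + X(492)) + 231875 = ((-218 - 10) - 452) + 231875 = (-228 - 452) + 231875 = -680 + 231875 = 231195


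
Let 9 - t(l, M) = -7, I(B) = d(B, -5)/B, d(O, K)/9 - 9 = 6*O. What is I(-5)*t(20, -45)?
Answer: 3024/5 ≈ 604.80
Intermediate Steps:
d(O, K) = 81 + 54*O (d(O, K) = 81 + 9*(6*O) = 81 + 54*O)
I(B) = (81 + 54*B)/B
t(l, M) = 16 (t(l, M) = 9 - 1*(-7) = 9 + 7 = 16)
I(-5)*t(20, -45) = (54 + 81/(-5))*16 = (54 + 81*(-⅕))*16 = (54 - 81/5)*16 = (189/5)*16 = 3024/5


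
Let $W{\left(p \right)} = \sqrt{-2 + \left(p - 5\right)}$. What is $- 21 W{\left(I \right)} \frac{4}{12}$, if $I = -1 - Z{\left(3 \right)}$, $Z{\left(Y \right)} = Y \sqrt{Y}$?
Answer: $- 7 i \sqrt{8 + 3 \sqrt{3}} \approx - 25.429 i$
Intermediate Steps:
$Z{\left(Y \right)} = Y^{\frac{3}{2}}$
$I = -1 - 3 \sqrt{3}$ ($I = -1 - 3^{\frac{3}{2}} = -1 - 3 \sqrt{3} \approx -6.1962$)
$W{\left(p \right)} = \sqrt{-7 + p}$ ($W{\left(p \right)} = \sqrt{-2 + \left(p - 5\right)} = \sqrt{-2 + \left(-5 + p\right)} = \sqrt{-7 + p}$)
$- 21 W{\left(I \right)} \frac{4}{12} = - 21 \sqrt{-7 - \left(1 + 3 \sqrt{3}\right)} \frac{4}{12} = - 21 \sqrt{-8 - 3 \sqrt{3}} \cdot 4 \cdot \frac{1}{12} = - 21 \sqrt{-8 - 3 \sqrt{3}} \cdot \frac{1}{3} = - 7 \sqrt{-8 - 3 \sqrt{3}}$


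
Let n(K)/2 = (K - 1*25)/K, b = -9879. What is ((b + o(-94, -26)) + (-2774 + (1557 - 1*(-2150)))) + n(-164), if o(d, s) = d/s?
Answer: -9530125/1066 ≈ -8940.1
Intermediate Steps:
n(K) = 2*(-25 + K)/K (n(K) = 2*((K - 1*25)/K) = 2*((K - 25)/K) = 2*((-25 + K)/K) = 2*(-25 + K)/K)
((b + o(-94, -26)) + (-2774 + (1557 - 1*(-2150)))) + n(-164) = ((-9879 - 94/(-26)) + (-2774 + (1557 - 1*(-2150)))) + (2 - 50/(-164)) = ((-9879 - 94*(-1/26)) + (-2774 + (1557 + 2150))) + (2 - 50*(-1/164)) = ((-9879 + 47/13) + (-2774 + 3707)) + (2 + 25/82) = (-128380/13 + 933) + 189/82 = -116251/13 + 189/82 = -9530125/1066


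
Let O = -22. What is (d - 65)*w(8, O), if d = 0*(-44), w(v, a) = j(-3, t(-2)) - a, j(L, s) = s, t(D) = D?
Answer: -1300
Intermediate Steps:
w(v, a) = -2 - a
d = 0
(d - 65)*w(8, O) = (0 - 65)*(-2 - 1*(-22)) = -65*(-2 + 22) = -65*20 = -1300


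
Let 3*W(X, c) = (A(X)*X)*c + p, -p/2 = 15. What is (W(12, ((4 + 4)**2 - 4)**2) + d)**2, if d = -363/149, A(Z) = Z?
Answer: 662822892150409/22201 ≈ 2.9856e+10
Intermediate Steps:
p = -30 (p = -2*15 = -30)
W(X, c) = -10 + c*X**2/3 (W(X, c) = ((X*X)*c - 30)/3 = (X**2*c - 30)/3 = (c*X**2 - 30)/3 = (-30 + c*X**2)/3 = -10 + c*X**2/3)
d = -363/149 (d = -363*1/149 = -363/149 ≈ -2.4362)
(W(12, ((4 + 4)**2 - 4)**2) + d)**2 = ((-10 + (1/3)*((4 + 4)**2 - 4)**2*12**2) - 363/149)**2 = ((-10 + (1/3)*(8**2 - 4)**2*144) - 363/149)**2 = ((-10 + (1/3)*(64 - 4)**2*144) - 363/149)**2 = ((-10 + (1/3)*60**2*144) - 363/149)**2 = ((-10 + (1/3)*3600*144) - 363/149)**2 = ((-10 + 172800) - 363/149)**2 = (172790 - 363/149)**2 = (25745347/149)**2 = 662822892150409/22201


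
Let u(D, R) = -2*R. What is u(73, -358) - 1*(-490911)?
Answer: 491627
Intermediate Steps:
u(73, -358) - 1*(-490911) = -2*(-358) - 1*(-490911) = 716 + 490911 = 491627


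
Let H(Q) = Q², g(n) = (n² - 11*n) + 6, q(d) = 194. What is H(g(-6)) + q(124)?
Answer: 11858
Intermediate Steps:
g(n) = 6 + n² - 11*n
H(g(-6)) + q(124) = (6 + (-6)² - 11*(-6))² + 194 = (6 + 36 + 66)² + 194 = 108² + 194 = 11664 + 194 = 11858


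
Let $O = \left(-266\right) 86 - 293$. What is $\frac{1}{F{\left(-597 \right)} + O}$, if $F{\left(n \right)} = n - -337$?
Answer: $- \frac{1}{23429} \approx -4.2682 \cdot 10^{-5}$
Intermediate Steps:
$O = -23169$ ($O = -22876 - 293 = -23169$)
$F{\left(n \right)} = 337 + n$ ($F{\left(n \right)} = n + 337 = 337 + n$)
$\frac{1}{F{\left(-597 \right)} + O} = \frac{1}{\left(337 - 597\right) - 23169} = \frac{1}{-260 - 23169} = \frac{1}{-23429} = - \frac{1}{23429}$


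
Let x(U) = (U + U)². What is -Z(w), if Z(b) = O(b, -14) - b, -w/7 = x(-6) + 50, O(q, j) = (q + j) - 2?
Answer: 16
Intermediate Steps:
x(U) = 4*U² (x(U) = (2*U)² = 4*U²)
O(q, j) = -2 + j + q (O(q, j) = (j + q) - 2 = -2 + j + q)
w = -1358 (w = -7*(4*(-6)² + 50) = -7*(4*36 + 50) = -7*(144 + 50) = -7*194 = -1358)
Z(b) = -16 (Z(b) = (-2 - 14 + b) - b = (-16 + b) - b = -16)
-Z(w) = -1*(-16) = 16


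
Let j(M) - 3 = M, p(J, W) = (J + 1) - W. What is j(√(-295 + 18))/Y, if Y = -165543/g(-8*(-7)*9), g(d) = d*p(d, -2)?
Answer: -36504/7883 - 12168*I*√277/7883 ≈ -4.6307 - 25.69*I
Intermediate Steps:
p(J, W) = 1 + J - W (p(J, W) = (1 + J) - W = 1 + J - W)
j(M) = 3 + M
g(d) = d*(3 + d) (g(d) = d*(1 + d - 1*(-2)) = d*(1 + d + 2) = d*(3 + d))
Y = -7883/12168 (Y = -165543*1/(504*(3 - 8*(-7)*9)) = -165543*1/(504*(3 + 56*9)) = -165543*1/(504*(3 + 504)) = -165543/(504*507) = -165543/255528 = -165543*1/255528 = -7883/12168 ≈ -0.64785)
j(√(-295 + 18))/Y = (3 + √(-295 + 18))/(-7883/12168) = (3 + √(-277))*(-12168/7883) = (3 + I*√277)*(-12168/7883) = -36504/7883 - 12168*I*√277/7883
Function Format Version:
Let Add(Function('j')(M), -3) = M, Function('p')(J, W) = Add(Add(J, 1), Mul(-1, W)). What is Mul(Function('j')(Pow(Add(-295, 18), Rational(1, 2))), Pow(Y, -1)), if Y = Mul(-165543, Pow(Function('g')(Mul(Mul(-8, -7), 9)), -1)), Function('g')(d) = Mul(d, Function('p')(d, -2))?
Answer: Add(Rational(-36504, 7883), Mul(Rational(-12168, 7883), I, Pow(277, Rational(1, 2)))) ≈ Add(-4.6307, Mul(-25.690, I))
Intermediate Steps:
Function('p')(J, W) = Add(1, J, Mul(-1, W)) (Function('p')(J, W) = Add(Add(1, J), Mul(-1, W)) = Add(1, J, Mul(-1, W)))
Function('j')(M) = Add(3, M)
Function('g')(d) = Mul(d, Add(3, d)) (Function('g')(d) = Mul(d, Add(1, d, Mul(-1, -2))) = Mul(d, Add(1, d, 2)) = Mul(d, Add(3, d)))
Y = Rational(-7883, 12168) (Y = Mul(-165543, Pow(Mul(Mul(Mul(-8, -7), 9), Add(3, Mul(Mul(-8, -7), 9))), -1)) = Mul(-165543, Pow(Mul(Mul(56, 9), Add(3, Mul(56, 9))), -1)) = Mul(-165543, Pow(Mul(504, Add(3, 504)), -1)) = Mul(-165543, Pow(Mul(504, 507), -1)) = Mul(-165543, Pow(255528, -1)) = Mul(-165543, Rational(1, 255528)) = Rational(-7883, 12168) ≈ -0.64785)
Mul(Function('j')(Pow(Add(-295, 18), Rational(1, 2))), Pow(Y, -1)) = Mul(Add(3, Pow(Add(-295, 18), Rational(1, 2))), Pow(Rational(-7883, 12168), -1)) = Mul(Add(3, Pow(-277, Rational(1, 2))), Rational(-12168, 7883)) = Mul(Add(3, Mul(I, Pow(277, Rational(1, 2)))), Rational(-12168, 7883)) = Add(Rational(-36504, 7883), Mul(Rational(-12168, 7883), I, Pow(277, Rational(1, 2))))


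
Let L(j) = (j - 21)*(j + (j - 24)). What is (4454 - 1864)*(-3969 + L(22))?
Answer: -10227910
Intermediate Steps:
L(j) = (-24 + 2*j)*(-21 + j) (L(j) = (-21 + j)*(j + (-24 + j)) = (-21 + j)*(-24 + 2*j) = (-24 + 2*j)*(-21 + j))
(4454 - 1864)*(-3969 + L(22)) = (4454 - 1864)*(-3969 + (504 - 66*22 + 2*22**2)) = 2590*(-3969 + (504 - 1452 + 2*484)) = 2590*(-3969 + (504 - 1452 + 968)) = 2590*(-3969 + 20) = 2590*(-3949) = -10227910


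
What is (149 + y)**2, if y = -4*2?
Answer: 19881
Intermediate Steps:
y = -8
(149 + y)**2 = (149 - 8)**2 = 141**2 = 19881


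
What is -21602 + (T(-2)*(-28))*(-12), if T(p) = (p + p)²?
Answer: -16226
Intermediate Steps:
T(p) = 4*p² (T(p) = (2*p)² = 4*p²)
-21602 + (T(-2)*(-28))*(-12) = -21602 + ((4*(-2)²)*(-28))*(-12) = -21602 + ((4*4)*(-28))*(-12) = -21602 + (16*(-28))*(-12) = -21602 - 448*(-12) = -21602 + 5376 = -16226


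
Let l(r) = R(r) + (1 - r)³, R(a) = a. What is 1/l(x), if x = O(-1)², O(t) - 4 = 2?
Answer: -1/42839 ≈ -2.3343e-5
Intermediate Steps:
O(t) = 6 (O(t) = 4 + 2 = 6)
x = 36 (x = 6² = 36)
l(r) = r + (1 - r)³
1/l(x) = 1/(36 - (-1 + 36)³) = 1/(36 - 1*35³) = 1/(36 - 1*42875) = 1/(36 - 42875) = 1/(-42839) = -1/42839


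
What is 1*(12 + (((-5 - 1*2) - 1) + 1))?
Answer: 5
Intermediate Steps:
1*(12 + (((-5 - 1*2) - 1) + 1)) = 1*(12 + (((-5 - 2) - 1) + 1)) = 1*(12 + ((-7 - 1) + 1)) = 1*(12 + (-8 + 1)) = 1*(12 - 7) = 1*5 = 5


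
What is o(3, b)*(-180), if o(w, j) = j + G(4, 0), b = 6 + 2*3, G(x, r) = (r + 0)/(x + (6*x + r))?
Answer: -2160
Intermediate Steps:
G(x, r) = r/(r + 7*x) (G(x, r) = r/(x + (r + 6*x)) = r/(r + 7*x))
b = 12 (b = 6 + 6 = 12)
o(w, j) = j (o(w, j) = j + 0/(0 + 7*4) = j + 0/(0 + 28) = j + 0/28 = j + 0*(1/28) = j + 0 = j)
o(3, b)*(-180) = 12*(-180) = -2160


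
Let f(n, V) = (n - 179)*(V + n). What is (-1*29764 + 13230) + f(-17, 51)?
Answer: -23198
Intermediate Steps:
f(n, V) = (-179 + n)*(V + n)
(-1*29764 + 13230) + f(-17, 51) = (-1*29764 + 13230) + ((-17)² - 179*51 - 179*(-17) + 51*(-17)) = (-29764 + 13230) + (289 - 9129 + 3043 - 867) = -16534 - 6664 = -23198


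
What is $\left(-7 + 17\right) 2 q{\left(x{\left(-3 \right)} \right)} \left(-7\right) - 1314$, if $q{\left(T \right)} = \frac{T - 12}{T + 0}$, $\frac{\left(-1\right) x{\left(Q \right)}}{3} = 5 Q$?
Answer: $- \frac{4250}{3} \approx -1416.7$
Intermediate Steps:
$x{\left(Q \right)} = - 15 Q$ ($x{\left(Q \right)} = - 3 \cdot 5 Q = - 15 Q$)
$q{\left(T \right)} = \frac{-12 + T}{T}$ ($q{\left(T \right)} = \frac{T - 12}{T} = \frac{-12 + T}{T}$)
$\left(-7 + 17\right) 2 q{\left(x{\left(-3 \right)} \right)} \left(-7\right) - 1314 = \left(-7 + 17\right) 2 \frac{-12 - -45}{\left(-15\right) \left(-3\right)} \left(-7\right) - 1314 = 10 \cdot 2 \frac{-12 + 45}{45} \left(-7\right) - 1314 = 20 \cdot \frac{1}{45} \cdot 33 \left(-7\right) - 1314 = 20 \cdot \frac{11}{15} \left(-7\right) - 1314 = 20 \left(- \frac{77}{15}\right) - 1314 = - \frac{308}{3} - 1314 = - \frac{4250}{3}$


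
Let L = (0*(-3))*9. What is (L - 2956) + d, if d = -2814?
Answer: -5770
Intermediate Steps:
L = 0 (L = 0*9 = 0)
(L - 2956) + d = (0 - 2956) - 2814 = -2956 - 2814 = -5770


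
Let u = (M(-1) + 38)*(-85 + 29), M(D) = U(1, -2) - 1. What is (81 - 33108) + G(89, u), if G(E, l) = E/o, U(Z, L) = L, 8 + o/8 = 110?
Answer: -26949943/816 ≈ -33027.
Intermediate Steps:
o = 816 (o = -64 + 8*110 = -64 + 880 = 816)
M(D) = -3 (M(D) = -2 - 1 = -3)
u = -1960 (u = (-3 + 38)*(-85 + 29) = 35*(-56) = -1960)
G(E, l) = E/816
(81 - 33108) + G(89, u) = (81 - 33108) + (1/816)*89 = -33027 + 89/816 = -26949943/816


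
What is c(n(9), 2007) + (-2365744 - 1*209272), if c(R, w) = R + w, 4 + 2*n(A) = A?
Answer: -5146013/2 ≈ -2.5730e+6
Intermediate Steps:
n(A) = -2 + A/2
c(n(9), 2007) + (-2365744 - 1*209272) = ((-2 + (½)*9) + 2007) + (-2365744 - 1*209272) = ((-2 + 9/2) + 2007) + (-2365744 - 209272) = (5/2 + 2007) - 2575016 = 4019/2 - 2575016 = -5146013/2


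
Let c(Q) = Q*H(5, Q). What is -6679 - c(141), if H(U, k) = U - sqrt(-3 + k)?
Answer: -7384 + 141*sqrt(138) ≈ -5727.6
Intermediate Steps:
c(Q) = Q*(5 - sqrt(-3 + Q))
-6679 - c(141) = -6679 - 141*(5 - sqrt(-3 + 141)) = -6679 - 141*(5 - sqrt(138)) = -6679 - (705 - 141*sqrt(138)) = -6679 + (-705 + 141*sqrt(138)) = -7384 + 141*sqrt(138)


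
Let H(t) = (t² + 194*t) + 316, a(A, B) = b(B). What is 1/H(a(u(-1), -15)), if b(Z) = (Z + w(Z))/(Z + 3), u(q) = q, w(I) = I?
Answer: 4/3229 ≈ 0.0012388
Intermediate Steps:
b(Z) = 2*Z/(3 + Z) (b(Z) = (Z + Z)/(Z + 3) = (2*Z)/(3 + Z) = 2*Z/(3 + Z))
a(A, B) = 2*B/(3 + B)
H(t) = 316 + t² + 194*t
1/H(a(u(-1), -15)) = 1/(316 + (2*(-15)/(3 - 15))² + 194*(2*(-15)/(3 - 15))) = 1/(316 + (2*(-15)/(-12))² + 194*(2*(-15)/(-12))) = 1/(316 + (2*(-15)*(-1/12))² + 194*(2*(-15)*(-1/12))) = 1/(316 + (5/2)² + 194*(5/2)) = 1/(316 + 25/4 + 485) = 1/(3229/4) = 4/3229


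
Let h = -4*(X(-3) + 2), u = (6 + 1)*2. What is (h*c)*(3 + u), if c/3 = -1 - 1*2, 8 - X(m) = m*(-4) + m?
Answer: 612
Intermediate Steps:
u = 14 (u = 7*2 = 14)
X(m) = 8 + 3*m (X(m) = 8 - (m*(-4) + m) = 8 - (-4*m + m) = 8 - (-3)*m = 8 + 3*m)
c = -9 (c = 3*(-1 - 1*2) = 3*(-1 - 2) = 3*(-3) = -9)
h = -4 (h = -4*((8 + 3*(-3)) + 2) = -4*((8 - 9) + 2) = -4*(-1 + 2) = -4*1 = -4)
(h*c)*(3 + u) = (-4*(-9))*(3 + 14) = 36*17 = 612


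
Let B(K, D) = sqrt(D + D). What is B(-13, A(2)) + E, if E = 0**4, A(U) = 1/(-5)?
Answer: I*sqrt(10)/5 ≈ 0.63246*I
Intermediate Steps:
A(U) = -1/5
B(K, D) = sqrt(2)*sqrt(D) (B(K, D) = sqrt(2*D) = sqrt(2)*sqrt(D))
E = 0
B(-13, A(2)) + E = sqrt(2)*sqrt(-1/5) + 0 = sqrt(2)*(I*sqrt(5)/5) + 0 = I*sqrt(10)/5 + 0 = I*sqrt(10)/5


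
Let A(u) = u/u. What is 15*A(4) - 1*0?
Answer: 15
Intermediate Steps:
A(u) = 1
15*A(4) - 1*0 = 15*1 - 1*0 = 15 + 0 = 15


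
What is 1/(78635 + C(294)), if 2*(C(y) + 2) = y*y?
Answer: 1/121851 ≈ 8.2067e-6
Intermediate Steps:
C(y) = -2 + y²/2 (C(y) = -2 + (y*y)/2 = -2 + y²/2)
1/(78635 + C(294)) = 1/(78635 + (-2 + (½)*294²)) = 1/(78635 + (-2 + (½)*86436)) = 1/(78635 + (-2 + 43218)) = 1/(78635 + 43216) = 1/121851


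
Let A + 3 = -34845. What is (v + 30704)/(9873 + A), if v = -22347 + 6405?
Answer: -14762/24975 ≈ -0.59107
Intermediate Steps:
v = -15942
A = -34848 (A = -3 - 34845 = -34848)
(v + 30704)/(9873 + A) = (-15942 + 30704)/(9873 - 34848) = 14762/(-24975) = 14762*(-1/24975) = -14762/24975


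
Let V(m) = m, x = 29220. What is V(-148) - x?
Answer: -29368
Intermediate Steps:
V(-148) - x = -148 - 1*29220 = -148 - 29220 = -29368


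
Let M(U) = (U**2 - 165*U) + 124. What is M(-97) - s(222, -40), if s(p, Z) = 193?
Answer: 25345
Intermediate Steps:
M(U) = 124 + U**2 - 165*U
M(-97) - s(222, -40) = (124 + (-97)**2 - 165*(-97)) - 1*193 = (124 + 9409 + 16005) - 193 = 25538 - 193 = 25345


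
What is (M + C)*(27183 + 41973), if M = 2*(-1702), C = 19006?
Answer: 1078971912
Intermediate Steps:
M = -3404
(M + C)*(27183 + 41973) = (-3404 + 19006)*(27183 + 41973) = 15602*69156 = 1078971912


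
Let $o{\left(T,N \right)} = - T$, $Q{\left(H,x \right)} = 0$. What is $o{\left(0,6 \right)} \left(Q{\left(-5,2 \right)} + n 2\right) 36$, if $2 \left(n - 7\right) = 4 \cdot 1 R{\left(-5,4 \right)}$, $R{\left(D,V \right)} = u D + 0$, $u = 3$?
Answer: $0$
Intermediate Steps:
$R{\left(D,V \right)} = 3 D$ ($R{\left(D,V \right)} = 3 D + 0 = 3 D$)
$n = -23$ ($n = 7 + \frac{4 \cdot 1 \cdot 3 \left(-5\right)}{2} = 7 + \frac{4 \left(-15\right)}{2} = 7 + \frac{1}{2} \left(-60\right) = 7 - 30 = -23$)
$o{\left(0,6 \right)} \left(Q{\left(-5,2 \right)} + n 2\right) 36 = \left(-1\right) 0 \left(0 - 46\right) 36 = 0 \left(0 - 46\right) 36 = 0 \left(-46\right) 36 = 0 \cdot 36 = 0$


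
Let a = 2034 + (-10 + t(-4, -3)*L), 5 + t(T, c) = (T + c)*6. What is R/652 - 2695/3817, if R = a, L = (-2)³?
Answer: 168265/56561 ≈ 2.9749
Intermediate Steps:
t(T, c) = -5 + 6*T + 6*c (t(T, c) = -5 + (T + c)*6 = -5 + (6*T + 6*c) = -5 + 6*T + 6*c)
L = -8
a = 2400 (a = 2034 + (-10 + (-5 + 6*(-4) + 6*(-3))*(-8)) = 2034 + (-10 + (-5 - 24 - 18)*(-8)) = 2034 + (-10 - 47*(-8)) = 2034 + (-10 + 376) = 2034 + 366 = 2400)
R = 2400
R/652 - 2695/3817 = 2400/652 - 2695/3817 = 2400*(1/652) - 2695*1/3817 = 600/163 - 245/347 = 168265/56561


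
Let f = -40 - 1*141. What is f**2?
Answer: 32761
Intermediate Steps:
f = -181 (f = -40 - 141 = -181)
f**2 = (-181)**2 = 32761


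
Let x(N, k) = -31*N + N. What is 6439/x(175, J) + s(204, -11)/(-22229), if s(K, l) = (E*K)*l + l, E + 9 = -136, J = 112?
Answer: -1851319781/116702250 ≈ -15.864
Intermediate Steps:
E = -145 (E = -9 - 136 = -145)
x(N, k) = -30*N
s(K, l) = l - 145*K*l (s(K, l) = (-145*K)*l + l = -145*K*l + l = l - 145*K*l)
6439/x(175, J) + s(204, -11)/(-22229) = 6439/((-30*175)) - 11*(1 - 145*204)/(-22229) = 6439/(-5250) - 11*(1 - 29580)*(-1/22229) = 6439*(-1/5250) - 11*(-29579)*(-1/22229) = -6439/5250 + 325369*(-1/22229) = -6439/5250 - 325369/22229 = -1851319781/116702250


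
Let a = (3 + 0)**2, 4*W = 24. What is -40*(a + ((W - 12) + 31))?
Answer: -1360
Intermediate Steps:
W = 6 (W = (1/4)*24 = 6)
a = 9 (a = 3**2 = 9)
-40*(a + ((W - 12) + 31)) = -40*(9 + ((6 - 12) + 31)) = -40*(9 + (-6 + 31)) = -40*(9 + 25) = -40*34 = -1360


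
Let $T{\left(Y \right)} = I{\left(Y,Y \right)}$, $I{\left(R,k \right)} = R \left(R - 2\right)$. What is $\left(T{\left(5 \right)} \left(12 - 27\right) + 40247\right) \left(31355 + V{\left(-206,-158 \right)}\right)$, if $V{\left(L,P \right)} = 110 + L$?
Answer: $1251047698$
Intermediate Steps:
$I{\left(R,k \right)} = R \left(-2 + R\right)$
$T{\left(Y \right)} = Y \left(-2 + Y\right)$
$\left(T{\left(5 \right)} \left(12 - 27\right) + 40247\right) \left(31355 + V{\left(-206,-158 \right)}\right) = \left(5 \left(-2 + 5\right) \left(12 - 27\right) + 40247\right) \left(31355 + \left(110 - 206\right)\right) = \left(5 \cdot 3 \left(-15\right) + 40247\right) \left(31355 - 96\right) = \left(15 \left(-15\right) + 40247\right) 31259 = \left(-225 + 40247\right) 31259 = 40022 \cdot 31259 = 1251047698$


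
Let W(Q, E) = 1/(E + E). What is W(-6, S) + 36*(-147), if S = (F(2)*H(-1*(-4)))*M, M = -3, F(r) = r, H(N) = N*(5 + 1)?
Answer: -1524097/288 ≈ -5292.0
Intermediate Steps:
H(N) = 6*N (H(N) = N*6 = 6*N)
S = -144 (S = (2*(6*(-1*(-4))))*(-3) = (2*(6*4))*(-3) = (2*24)*(-3) = 48*(-3) = -144)
W(Q, E) = 1/(2*E)
W(-6, S) + 36*(-147) = (½)/(-144) + 36*(-147) = (½)*(-1/144) - 5292 = -1/288 - 5292 = -1524097/288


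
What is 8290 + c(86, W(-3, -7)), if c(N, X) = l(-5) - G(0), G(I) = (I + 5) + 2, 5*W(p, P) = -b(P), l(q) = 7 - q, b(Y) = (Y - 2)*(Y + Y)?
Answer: 8295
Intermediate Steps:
b(Y) = 2*Y*(-2 + Y) (b(Y) = (-2 + Y)*(2*Y) = 2*Y*(-2 + Y))
W(p, P) = -2*P*(-2 + P)/5 (W(p, P) = (-2*P*(-2 + P))/5 = -2*P*(-2 + P)/5)
G(I) = 7 + I (G(I) = (5 + I) + 2 = 7 + I)
c(N, X) = 5 (c(N, X) = (7 - 1*(-5)) - (7 + 0) = (7 + 5) - 1*7 = 12 - 7 = 5)
8290 + c(86, W(-3, -7)) = 8290 + 5 = 8295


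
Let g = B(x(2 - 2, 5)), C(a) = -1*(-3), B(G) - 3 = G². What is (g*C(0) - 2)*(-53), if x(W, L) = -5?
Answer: -4346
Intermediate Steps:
B(G) = 3 + G²
C(a) = 3
g = 28 (g = 3 + (-5)² = 3 + 25 = 28)
(g*C(0) - 2)*(-53) = (28*3 - 2)*(-53) = (84 - 2)*(-53) = 82*(-53) = -4346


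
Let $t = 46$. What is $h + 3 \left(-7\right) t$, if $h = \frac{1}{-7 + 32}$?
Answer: $- \frac{24149}{25} \approx -965.96$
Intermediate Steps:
$h = \frac{1}{25} \approx 0.04$
$h + 3 \left(-7\right) t = \frac{1}{25} + 3 \left(-7\right) 46 = \frac{1}{25} - 966 = - \frac{24149}{25}$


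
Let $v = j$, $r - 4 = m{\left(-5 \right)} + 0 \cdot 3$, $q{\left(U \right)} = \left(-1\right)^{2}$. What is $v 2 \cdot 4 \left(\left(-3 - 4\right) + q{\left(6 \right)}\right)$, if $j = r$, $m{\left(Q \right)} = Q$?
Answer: $48$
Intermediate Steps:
$q{\left(U \right)} = 1$
$r = -1$ ($r = 4 + \left(-5 + 0 \cdot 3\right) = 4 + \left(-5 + 0\right) = 4 - 5 = -1$)
$j = -1$
$v = -1$
$v 2 \cdot 4 \left(\left(-3 - 4\right) + q{\left(6 \right)}\right) = \left(-1\right) 2 \cdot 4 \left(\left(-3 - 4\right) + 1\right) = - 2 \cdot 4 \left(-7 + 1\right) = - 2 \cdot 4 \left(-6\right) = \left(-2\right) \left(-24\right) = 48$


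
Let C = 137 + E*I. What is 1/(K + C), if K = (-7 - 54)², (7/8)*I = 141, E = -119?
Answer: -1/15318 ≈ -6.5283e-5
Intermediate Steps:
I = 1128/7 (I = (8/7)*141 = 1128/7 ≈ 161.14)
C = -19039 (C = 137 - 119*1128/7 = 137 - 19176 = -19039)
K = 3721 (K = (-61)² = 3721)
1/(K + C) = 1/(3721 - 19039) = 1/(-15318) = -1/15318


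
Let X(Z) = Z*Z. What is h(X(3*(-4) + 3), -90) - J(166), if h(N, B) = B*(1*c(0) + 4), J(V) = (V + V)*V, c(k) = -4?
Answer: -55112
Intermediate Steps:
J(V) = 2*V² (J(V) = (2*V)*V = 2*V²)
X(Z) = Z²
h(N, B) = 0 (h(N, B) = B*(1*(-4) + 4) = B*(-4 + 4) = B*0 = 0)
h(X(3*(-4) + 3), -90) - J(166) = 0 - 2*166² = 0 - 2*27556 = 0 - 1*55112 = 0 - 55112 = -55112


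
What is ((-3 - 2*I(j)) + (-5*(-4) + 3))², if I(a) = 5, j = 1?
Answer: 100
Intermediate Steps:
((-3 - 2*I(j)) + (-5*(-4) + 3))² = ((-3 - 2*5) + (-5*(-4) + 3))² = ((-3 - 10) + (20 + 3))² = (-13 + 23)² = 10² = 100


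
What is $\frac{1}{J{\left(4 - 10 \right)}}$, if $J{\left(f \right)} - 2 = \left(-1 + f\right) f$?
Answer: $\frac{1}{44} \approx 0.022727$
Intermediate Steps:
$J{\left(f \right)} = 2 + f \left(-1 + f\right)$ ($J{\left(f \right)} = 2 + \left(-1 + f\right) f = 2 + f \left(-1 + f\right)$)
$\frac{1}{J{\left(4 - 10 \right)}} = \frac{1}{2 + \left(4 - 10\right)^{2} - \left(4 - 10\right)} = \frac{1}{2 + \left(-6\right)^{2} - -6} = \frac{1}{2 + 36 + 6} = \frac{1}{44}$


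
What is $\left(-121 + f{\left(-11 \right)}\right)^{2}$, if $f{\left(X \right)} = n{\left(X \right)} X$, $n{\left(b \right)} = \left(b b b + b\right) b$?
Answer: $26407225009$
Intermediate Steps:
$n{\left(b \right)} = b \left(b + b^{3}\right)$ ($n{\left(b \right)} = \left(b^{2} b + b\right) b = \left(b^{3} + b\right) b = \left(b + b^{3}\right) b = b \left(b + b^{3}\right)$)
$f{\left(X \right)} = X \left(X^{2} + X^{4}\right)$ ($f{\left(X \right)} = \left(X^{2} + X^{4}\right) X = X \left(X^{2} + X^{4}\right)$)
$\left(-121 + f{\left(-11 \right)}\right)^{2} = \left(-121 + \left(\left(-11\right)^{3} + \left(-11\right)^{5}\right)\right)^{2} = \left(-121 - 162382\right)^{2} = \left(-162503\right)^{2} = 26407225009$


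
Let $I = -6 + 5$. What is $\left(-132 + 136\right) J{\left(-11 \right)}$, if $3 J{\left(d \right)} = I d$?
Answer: $\frac{44}{3} \approx 14.667$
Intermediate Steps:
$I = -1$
$J{\left(d \right)} = - \frac{d}{3}$ ($J{\left(d \right)} = \frac{\left(-1\right) d}{3} = - \frac{d}{3}$)
$\left(-132 + 136\right) J{\left(-11 \right)} = \left(-132 + 136\right) \left(\left(- \frac{1}{3}\right) \left(-11\right)\right) = 4 \cdot \frac{11}{3} = \frac{44}{3}$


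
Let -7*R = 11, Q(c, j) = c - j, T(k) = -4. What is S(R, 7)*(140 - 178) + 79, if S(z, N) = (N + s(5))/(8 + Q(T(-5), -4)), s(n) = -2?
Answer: 221/4 ≈ 55.250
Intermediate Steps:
R = -11/7 (R = -1/7*11 = -11/7 ≈ -1.5714)
S(z, N) = -1/4 + N/8 (S(z, N) = (N - 2)/(8 + (-4 - 1*(-4))) = (-2 + N)/(8 + (-4 + 4)) = (-2 + N)/(8 + 0) = (-2 + N)/8 = (-2 + N)*(1/8) = -1/4 + N/8)
S(R, 7)*(140 - 178) + 79 = (-1/4 + (1/8)*7)*(140 - 178) + 79 = (-1/4 + 7/8)*(-38) + 79 = (5/8)*(-38) + 79 = -95/4 + 79 = 221/4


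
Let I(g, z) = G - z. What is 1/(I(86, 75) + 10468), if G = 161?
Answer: 1/10554 ≈ 9.4751e-5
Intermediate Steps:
I(g, z) = 161 - z
1/(I(86, 75) + 10468) = 1/((161 - 1*75) + 10468) = 1/((161 - 75) + 10468) = 1/(86 + 10468) = 1/10554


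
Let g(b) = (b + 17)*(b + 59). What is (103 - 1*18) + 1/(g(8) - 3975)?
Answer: 195499/2300 ≈ 85.000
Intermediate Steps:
g(b) = (17 + b)*(59 + b)
(103 - 1*18) + 1/(g(8) - 3975) = (103 - 1*18) + 1/((1003 + 8**2 + 76*8) - 3975) = (103 - 18) + 1/((1003 + 64 + 608) - 3975) = 85 + 1/(1675 - 3975) = 85 + 1/(-2300) = 85 - 1/2300 = 195499/2300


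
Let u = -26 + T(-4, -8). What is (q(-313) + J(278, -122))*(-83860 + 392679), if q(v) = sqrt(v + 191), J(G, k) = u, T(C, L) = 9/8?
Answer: -61454981/8 + 308819*I*sqrt(122) ≈ -7.6819e+6 + 3.411e+6*I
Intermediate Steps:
T(C, L) = 9/8 (T(C, L) = 9*(1/8) = 9/8)
u = -199/8 (u = -26 + 9/8 = -199/8 ≈ -24.875)
J(G, k) = -199/8
q(v) = sqrt(191 + v)
(q(-313) + J(278, -122))*(-83860 + 392679) = (sqrt(191 - 313) - 199/8)*(-83860 + 392679) = (sqrt(-122) - 199/8)*308819 = (I*sqrt(122) - 199/8)*308819 = (-199/8 + I*sqrt(122))*308819 = -61454981/8 + 308819*I*sqrt(122)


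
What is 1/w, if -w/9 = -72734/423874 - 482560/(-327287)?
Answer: -69364224919/813328851519 ≈ -0.085284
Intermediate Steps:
w = -813328851519/69364224919 (w = -9*(-72734/423874 - 482560/(-327287)) = -9*(-72734*1/423874 - 482560*(-1/327287)) = -9*(-36367/211937 + 482560/327287) = -9*90369872391/69364224919 = -813328851519/69364224919 ≈ -11.725)
1/w = 1/(-813328851519/69364224919) = -69364224919/813328851519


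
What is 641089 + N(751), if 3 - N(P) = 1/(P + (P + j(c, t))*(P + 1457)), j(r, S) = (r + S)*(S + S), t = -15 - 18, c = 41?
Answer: 316144903419/493135 ≈ 6.4109e+5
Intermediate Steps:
t = -33
j(r, S) = 2*S*(S + r) (j(r, S) = (S + r)*(2*S) = 2*S*(S + r))
N(P) = 3 - 1/(P + (-528 + P)*(1457 + P)) (N(P) = 3 - 1/(P + (P + 2*(-33)*(-33 + 41))*(P + 1457)) = 3 - 1/(P + (P + 2*(-33)*8)*(1457 + P)) = 3 - 1/(P + (P - 528)*(1457 + P)) = 3 - 1/(P + (-528 + P)*(1457 + P)))
641089 + N(751) = 641089 + (-2307889 + 3*751² + 2790*751)/(-769296 + 751² + 930*751) = 641089 + (-2307889 + 3*564001 + 2095290)/(-769296 + 564001 + 698430) = 641089 + (-2307889 + 1692003 + 2095290)/493135 = 641089 + (1/493135)*1479404 = 641089 + 1479404/493135 = 316144903419/493135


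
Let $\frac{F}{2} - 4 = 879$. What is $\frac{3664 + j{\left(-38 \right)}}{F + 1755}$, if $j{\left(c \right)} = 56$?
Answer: $\frac{3720}{3521} \approx 1.0565$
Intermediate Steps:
$F = 1766$ ($F = 8 + 2 \cdot 879 = 8 + 1758 = 1766$)
$\frac{3664 + j{\left(-38 \right)}}{F + 1755} = \frac{3664 + 56}{1766 + 1755} = \frac{3720}{3521}$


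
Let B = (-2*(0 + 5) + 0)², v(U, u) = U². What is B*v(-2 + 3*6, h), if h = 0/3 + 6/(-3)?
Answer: 25600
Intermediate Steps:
h = -2 (h = 0*(⅓) + 6*(-⅓) = 0 - 2 = -2)
B = 100 (B = (-2*5 + 0)² = (-10 + 0)² = (-10)² = 100)
B*v(-2 + 3*6, h) = 100*(-2 + 3*6)² = 100*(-2 + 18)² = 100*16² = 100*256 = 25600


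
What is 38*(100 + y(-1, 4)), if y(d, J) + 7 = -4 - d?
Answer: 3420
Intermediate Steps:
y(d, J) = -11 - d (y(d, J) = -7 + (-4 - d) = -11 - d)
38*(100 + y(-1, 4)) = 38*(100 + (-11 - 1*(-1))) = 38*(100 + (-11 + 1)) = 38*(100 - 10) = 38*90 = 3420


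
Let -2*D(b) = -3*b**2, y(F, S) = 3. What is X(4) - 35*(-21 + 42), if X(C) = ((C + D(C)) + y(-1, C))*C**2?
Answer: -239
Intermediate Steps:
D(b) = 3*b**2/2 (D(b) = -(-3)*b**2/2 = 3*b**2/2)
X(C) = C**2*(3 + C + 3*C**2/2) (X(C) = ((C + 3*C**2/2) + 3)*C**2 = (3 + C + 3*C**2/2)*C**2 = C**2*(3 + C + 3*C**2/2))
X(4) - 35*(-21 + 42) = 4**2*(3 + 4 + (3/2)*4**2) - 35*(-21 + 42) = 16*(3 + 4 + (3/2)*16) - 35*21 = 16*(3 + 4 + 24) - 735 = 16*31 - 735 = 496 - 735 = -239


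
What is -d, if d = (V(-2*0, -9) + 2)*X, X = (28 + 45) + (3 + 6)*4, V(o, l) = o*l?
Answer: -218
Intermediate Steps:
V(o, l) = l*o
X = 109 (X = 73 + 9*4 = 73 + 36 = 109)
d = 218 (d = (-(-18)*0 + 2)*109 = (-9*0 + 2)*109 = (0 + 2)*109 = 2*109 = 218)
-d = -1*218 = -218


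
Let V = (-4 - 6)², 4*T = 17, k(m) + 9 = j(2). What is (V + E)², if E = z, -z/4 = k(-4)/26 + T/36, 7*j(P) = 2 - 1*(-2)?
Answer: 109098750601/10732176 ≈ 10166.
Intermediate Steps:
j(P) = 4/7 (j(P) = (2 - 1*(-2))/7 = (2 + 2)/7 = (⅐)*4 = 4/7)
k(m) = -59/7 (k(m) = -9 + 4/7 = -59/7)
T = 17/4 (T = (¼)*17 = 17/4 ≈ 4.2500)
z = 2701/3276 (z = -4*(-59/7/26 + (17/4)/36) = -4*(-59/7*1/26 + (17/4)*(1/36)) = -4*(-59/182 + 17/144) = -4*(-2701/13104) = 2701/3276 ≈ 0.82448)
E = 2701/3276 ≈ 0.82448
V = 100 (V = (-10)² = 100)
(V + E)² = (100 + 2701/3276)² = (330301/3276)² = 109098750601/10732176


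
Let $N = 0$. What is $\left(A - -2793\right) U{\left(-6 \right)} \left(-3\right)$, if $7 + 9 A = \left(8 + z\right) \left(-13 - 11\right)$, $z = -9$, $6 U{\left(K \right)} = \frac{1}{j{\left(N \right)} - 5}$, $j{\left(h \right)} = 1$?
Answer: $\frac{12577}{36} \approx 349.36$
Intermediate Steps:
$U{\left(K \right)} = - \frac{1}{24}$ ($U{\left(K \right)} = \frac{1}{6 \left(1 - 5\right)} = \frac{1}{6 \left(-4\right)} = \frac{1}{6} \left(- \frac{1}{4}\right) = - \frac{1}{24}$)
$A = \frac{17}{9}$ ($A = - \frac{7}{9} + \frac{\left(8 - 9\right) \left(-13 - 11\right)}{9} = - \frac{7}{9} + \frac{\left(-1\right) \left(-13 - 11\right)}{9} = - \frac{7}{9} + \frac{\left(-1\right) \left(-24\right)}{9} = - \frac{7}{9} + \frac{1}{9} \cdot 24 = - \frac{7}{9} + \frac{8}{3} = \frac{17}{9} \approx 1.8889$)
$\left(A - -2793\right) U{\left(-6 \right)} \left(-3\right) = \left(\frac{17}{9} - -2793\right) \left(\left(- \frac{1}{24}\right) \left(-3\right)\right) = \left(\frac{17}{9} + 2793\right) \frac{1}{8} = \frac{25154}{9} \cdot \frac{1}{8} = \frac{12577}{36}$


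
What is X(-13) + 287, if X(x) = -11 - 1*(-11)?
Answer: 287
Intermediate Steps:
X(x) = 0 (X(x) = -11 + 11 = 0)
X(-13) + 287 = 0 + 287 = 287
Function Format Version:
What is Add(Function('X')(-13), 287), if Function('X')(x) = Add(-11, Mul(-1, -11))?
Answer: 287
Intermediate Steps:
Function('X')(x) = 0 (Function('X')(x) = Add(-11, 11) = 0)
Add(Function('X')(-13), 287) = Add(0, 287) = 287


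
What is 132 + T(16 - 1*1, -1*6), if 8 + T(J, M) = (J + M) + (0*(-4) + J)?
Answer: 148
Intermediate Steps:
T(J, M) = -8 + M + 2*J (T(J, M) = -8 + ((J + M) + (0*(-4) + J)) = -8 + ((J + M) + (0 + J)) = -8 + ((J + M) + J) = -8 + (M + 2*J) = -8 + M + 2*J)
132 + T(16 - 1*1, -1*6) = 132 + (-8 - 1*6 + 2*(16 - 1*1)) = 132 + (-8 - 6 + 2*(16 - 1)) = 132 + (-8 - 6 + 2*15) = 132 + (-8 - 6 + 30) = 132 + 16 = 148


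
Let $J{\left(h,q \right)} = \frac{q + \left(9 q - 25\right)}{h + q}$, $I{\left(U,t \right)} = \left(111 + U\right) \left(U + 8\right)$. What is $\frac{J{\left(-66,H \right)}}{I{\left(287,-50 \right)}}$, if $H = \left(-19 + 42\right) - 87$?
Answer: $\frac{133}{3052660} \approx 4.3569 \cdot 10^{-5}$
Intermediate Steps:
$I{\left(U,t \right)} = \left(8 + U\right) \left(111 + U\right)$ ($I{\left(U,t \right)} = \left(111 + U\right) \left(8 + U\right) = \left(8 + U\right) \left(111 + U\right)$)
$H = -64$ ($H = 23 - 87 = -64$)
$J{\left(h,q \right)} = \frac{-25 + 10 q}{h + q}$ ($J{\left(h,q \right)} = \frac{q + \left(-25 + 9 q\right)}{h + q} = \frac{-25 + 10 q}{h + q}$)
$\frac{J{\left(-66,H \right)}}{I{\left(287,-50 \right)}} = \frac{5 \frac{1}{-66 - 64} \left(-5 + 2 \left(-64\right)\right)}{888 + 287^{2} + 119 \cdot 287} = \frac{5 \frac{1}{-130} \left(-5 - 128\right)}{888 + 82369 + 34153} = \frac{5 \left(- \frac{1}{130}\right) \left(-133\right)}{117410} = \frac{133}{26} \cdot \frac{1}{117410} = \frac{133}{3052660}$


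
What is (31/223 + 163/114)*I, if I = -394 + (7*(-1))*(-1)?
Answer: -5144907/8474 ≈ -607.14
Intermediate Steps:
I = -387 (I = -394 - 7*(-1) = -394 + 7 = -387)
(31/223 + 163/114)*I = (31/223 + 163/114)*(-387) = (39883/25422)*(-387) = -5144907/8474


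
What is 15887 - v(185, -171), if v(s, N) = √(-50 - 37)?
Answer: 15887 - I*√87 ≈ 15887.0 - 9.3274*I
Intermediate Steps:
v(s, N) = I*√87 (v(s, N) = √(-87) = I*√87)
15887 - v(185, -171) = 15887 - I*√87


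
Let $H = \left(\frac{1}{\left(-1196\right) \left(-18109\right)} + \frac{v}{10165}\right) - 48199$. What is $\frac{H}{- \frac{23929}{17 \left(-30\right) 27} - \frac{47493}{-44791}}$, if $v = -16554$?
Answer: $- \frac{9768674277170507087451}{567079929387016682} \approx -17226.0$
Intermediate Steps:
$H = - \frac{10611718792169431}{220157270060}$ ($H = \left(\frac{1}{\left(-1196\right) \left(-18109\right)} - \frac{16554}{10165}\right) - 48199 = \left(\left(- \frac{1}{1196}\right) \left(- \frac{1}{18109}\right) - \frac{16554}{10165}\right) - 48199 = \left(\frac{1}{21658364} - \frac{16554}{10165}\right) - 48199 = - \frac{358532547491}{220157270060} - 48199 = - \frac{10611718792169431}{220157270060} \approx -48201.0$)
$\frac{H}{- \frac{23929}{17 \left(-30\right) 27} - \frac{47493}{-44791}} = - \frac{10611718792169431}{220157270060 \left(- \frac{23929}{17 \left(-30\right) 27} - \frac{47493}{-44791}\right)} = - \frac{10611718792169431}{220157270060 \left(- \frac{23929}{\left(-510\right) 27} - - \frac{47493}{44791}\right)} = - \frac{10611718792169431}{220157270060 \left(- \frac{23929}{-13770} + \frac{47493}{44791}\right)} = - \frac{10611718792169431}{220157270060 \left(\left(-23929\right) \left(- \frac{1}{13770}\right) + \frac{47493}{44791}\right)} = - \frac{10611718792169431}{220157270060 \left(\frac{23929}{13770} + \frac{47493}{44791}\right)} = - \frac{10611718792169431}{220157270060 \cdot \frac{1725782449}{616772070}} = \left(- \frac{10611718792169431}{220157270060}\right) \frac{616772070}{1725782449} = - \frac{9768674277170507087451}{567079929387016682}$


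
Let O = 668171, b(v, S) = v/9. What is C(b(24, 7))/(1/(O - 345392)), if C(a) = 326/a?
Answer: 157838931/4 ≈ 3.9460e+7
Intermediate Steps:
b(v, S) = v/9 (b(v, S) = v*(⅑) = v/9)
C(b(24, 7))/(1/(O - 345392)) = (326/(((⅑)*24)))/(1/(668171 - 345392)) = (326/(8/3))/(1/322779) = (326*(3/8))/(1/322779) = (489/4)*322779 = 157838931/4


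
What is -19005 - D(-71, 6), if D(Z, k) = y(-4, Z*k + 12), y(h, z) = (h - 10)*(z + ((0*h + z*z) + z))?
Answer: 2368947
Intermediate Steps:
y(h, z) = (-10 + h)*(z² + 2*z) (y(h, z) = (-10 + h)*(z + ((0 + z²) + z)) = (-10 + h)*(z + (z² + z)) = (-10 + h)*(z + (z + z²)) = (-10 + h)*(z² + 2*z))
D(Z, k) = (-196 - 14*Z*k)*(12 + Z*k) (D(Z, k) = (Z*k + 12)*(-20 - 10*(Z*k + 12) + 2*(-4) - 4*(Z*k + 12)) = (12 + Z*k)*(-20 - 10*(12 + Z*k) - 8 - 4*(12 + Z*k)) = (12 + Z*k)*(-20 + (-120 - 10*Z*k) - 8 + (-48 - 4*Z*k)) = (12 + Z*k)*(-196 - 14*Z*k) = (-196 - 14*Z*k)*(12 + Z*k))
-19005 - D(-71, 6) = -19005 - (-14)*(12 - 71*6)*(14 - 71*6) = -19005 - (-14)*(12 - 426)*(14 - 426) = -19005 - (-14)*(-414)*(-412) = -19005 - 1*(-2387952) = -19005 + 2387952 = 2368947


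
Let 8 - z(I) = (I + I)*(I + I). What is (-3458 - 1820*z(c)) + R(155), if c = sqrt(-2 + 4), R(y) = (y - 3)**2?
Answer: 19646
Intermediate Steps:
R(y) = (-3 + y)**2
c = sqrt(2) ≈ 1.4142
z(I) = 8 - 4*I**2 (z(I) = 8 - (I + I)*(I + I) = 8 - 2*I*2*I = 8 - 4*I**2)
(-3458 - 1820*z(c)) + R(155) = (-3458 - 1820*(8 - 4*(sqrt(2))**2)) + (-3 + 155)**2 = (-3458 - 1820*(8 - 4*2)) + 152**2 = (-3458 - 1820*(8 - 8)) + 23104 = (-3458 - 1820*0) + 23104 = (-3458 + 0) + 23104 = -3458 + 23104 = 19646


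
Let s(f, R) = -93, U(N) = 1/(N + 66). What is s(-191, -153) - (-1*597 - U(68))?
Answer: 67537/134 ≈ 504.01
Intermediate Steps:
U(N) = 1/(66 + N)
s(-191, -153) - (-1*597 - U(68)) = -93 - (-1*597 - 1/(66 + 68)) = -93 - (-597 - 1/134) = -93 - 1*(-79999/134) = -93 + 79999/134 = 67537/134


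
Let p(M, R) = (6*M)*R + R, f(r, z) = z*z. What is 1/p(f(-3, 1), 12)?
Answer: 1/84 ≈ 0.011905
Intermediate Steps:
f(r, z) = z**2
p(M, R) = R + 6*M*R (p(M, R) = 6*M*R + R = R + 6*M*R)
1/p(f(-3, 1), 12) = 1/(12*(1 + 6*1**2)) = 1/(12*(1 + 6*1)) = 1/(12*(1 + 6)) = 1/(12*7) = 1/84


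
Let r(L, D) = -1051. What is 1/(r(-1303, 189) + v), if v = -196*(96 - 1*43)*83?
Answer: -1/863255 ≈ -1.1584e-6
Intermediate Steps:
v = -862204 (v = -196*(96 - 43)*83 = -196*53*83 = -10388*83 = -862204)
1/(r(-1303, 189) + v) = 1/(-1051 - 862204) = 1/(-863255) = -1/863255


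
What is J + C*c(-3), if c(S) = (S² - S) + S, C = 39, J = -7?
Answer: 344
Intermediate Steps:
c(S) = S²
J + C*c(-3) = -7 + 39*(-3)² = -7 + 39*9 = -7 + 351 = 344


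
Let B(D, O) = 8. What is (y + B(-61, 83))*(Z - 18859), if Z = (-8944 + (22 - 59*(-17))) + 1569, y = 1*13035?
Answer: -328800987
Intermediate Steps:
y = 13035
Z = -6350 (Z = (-8944 + (22 + 1003)) + 1569 = (-8944 + 1025) + 1569 = -7919 + 1569 = -6350)
(y + B(-61, 83))*(Z - 18859) = (13035 + 8)*(-6350 - 18859) = 13043*(-25209) = -328800987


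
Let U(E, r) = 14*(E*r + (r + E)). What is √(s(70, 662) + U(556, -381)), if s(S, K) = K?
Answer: 4*I*√185162 ≈ 1721.2*I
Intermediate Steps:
U(E, r) = 14*E + 14*r + 14*E*r (U(E, r) = 14*(E*r + (E + r)) = 14*(E + r + E*r) = 14*E + 14*r + 14*E*r)
√(s(70, 662) + U(556, -381)) = √(662 + (14*556 + 14*(-381) + 14*556*(-381))) = √(662 + (7784 - 5334 - 2965704)) = √(662 - 2963254) = √(-2962592) = 4*I*√185162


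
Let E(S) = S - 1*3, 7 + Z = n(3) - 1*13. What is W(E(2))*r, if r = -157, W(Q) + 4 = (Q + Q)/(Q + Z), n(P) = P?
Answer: 5495/9 ≈ 610.56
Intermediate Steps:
Z = -17 (Z = -7 + (3 - 1*13) = -7 + (3 - 13) = -7 - 10 = -17)
E(S) = -3 + S (E(S) = S - 3 = -3 + S)
W(Q) = -4 + 2*Q/(-17 + Q) (W(Q) = -4 + (Q + Q)/(Q - 17) = -4 + (2*Q)/(-17 + Q) = -4 + 2*Q/(-17 + Q))
W(E(2))*r = (2*(34 - (-3 + 2))/(-17 + (-3 + 2)))*(-157) = (2*(34 - 1*(-1))/(-17 - 1))*(-157) = (2*(34 + 1)/(-18))*(-157) = (2*(-1/18)*35)*(-157) = -35/9*(-157) = 5495/9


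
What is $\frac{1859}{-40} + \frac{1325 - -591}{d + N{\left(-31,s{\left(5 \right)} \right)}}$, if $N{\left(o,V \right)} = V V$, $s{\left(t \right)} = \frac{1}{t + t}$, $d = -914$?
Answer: $- \frac{177574741}{3655960} \approx -48.571$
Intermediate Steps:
$s{\left(t \right)} = \frac{1}{2 t}$
$N{\left(o,V \right)} = V^{2}$
$\frac{1859}{-40} + \frac{1325 - -591}{d + N{\left(-31,s{\left(5 \right)} \right)}} = \frac{1859}{-40} + \frac{1325 - -591}{-914 + \left(\frac{1}{2 \cdot 5}\right)^{2}} = 1859 \left(- \frac{1}{40}\right) + \frac{1325 + 591}{-914 + \left(\frac{1}{2} \cdot \frac{1}{5}\right)^{2}} = - \frac{1859}{40} + \frac{1916}{-914 + \left(\frac{1}{10}\right)^{2}} = - \frac{1859}{40} + \frac{1916}{-914 + \frac{1}{100}} = - \frac{1859}{40} + \frac{1916}{- \frac{91399}{100}} = - \frac{1859}{40} + 1916 \left(- \frac{100}{91399}\right) = - \frac{1859}{40} - \frac{191600}{91399} = - \frac{177574741}{3655960}$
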